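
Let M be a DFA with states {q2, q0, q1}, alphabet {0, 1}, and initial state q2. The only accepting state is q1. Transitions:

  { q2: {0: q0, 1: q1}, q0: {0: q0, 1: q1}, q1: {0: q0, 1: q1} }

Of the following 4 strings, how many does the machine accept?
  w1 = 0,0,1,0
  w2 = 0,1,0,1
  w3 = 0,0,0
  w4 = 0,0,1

2

w1:
  start at q2
  read '0': q2 → q0
  read '0': q0 → q0
  read '1': q0 → q1
  read '0': q1 → q0
  end q0, rejected
w2:
  start at q2
  read '0': q2 → q0
  read '1': q0 → q1
  read '0': q1 → q0
  read '1': q0 → q1
  end q1, accepted
w3:
  start at q2
  read '0': q2 → q0
  read '0': q0 → q0
  read '0': q0 → q0
  end q0, rejected
w4:
  start at q2
  read '0': q2 → q0
  read '0': q0 → q0
  read '1': q0 → q1
  end q1, accepted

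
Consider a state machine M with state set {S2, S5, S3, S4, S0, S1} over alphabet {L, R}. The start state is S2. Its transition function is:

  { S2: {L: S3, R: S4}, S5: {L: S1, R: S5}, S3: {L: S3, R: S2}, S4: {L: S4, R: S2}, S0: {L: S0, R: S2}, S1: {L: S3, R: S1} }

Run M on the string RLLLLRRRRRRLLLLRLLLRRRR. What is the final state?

S4

start at S2
read 'R': S2 → S4
read 'L': S4 → S4
read 'L': S4 → S4
read 'L': S4 → S4
read 'L': S4 → S4
read 'R': S4 → S2
read 'R': S2 → S4
read 'R': S4 → S2
read 'R': S2 → S4
read 'R': S4 → S2
read 'R': S2 → S4
read 'L': S4 → S4
read 'L': S4 → S4
read 'L': S4 → S4
read 'L': S4 → S4
read 'R': S4 → S2
read 'L': S2 → S3
read 'L': S3 → S3
read 'L': S3 → S3
read 'R': S3 → S2
read 'R': S2 → S4
read 'R': S4 → S2
read 'R': S2 → S4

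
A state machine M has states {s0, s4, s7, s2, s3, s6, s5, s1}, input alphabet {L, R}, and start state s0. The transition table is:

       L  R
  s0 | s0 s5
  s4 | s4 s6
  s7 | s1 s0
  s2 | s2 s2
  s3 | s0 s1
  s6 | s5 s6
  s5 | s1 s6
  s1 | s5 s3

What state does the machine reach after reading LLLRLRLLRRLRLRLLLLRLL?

start at s0
read 'L': s0 → s0
read 'L': s0 → s0
read 'L': s0 → s0
read 'R': s0 → s5
read 'L': s5 → s1
read 'R': s1 → s3
read 'L': s3 → s0
read 'L': s0 → s0
read 'R': s0 → s5
read 'R': s5 → s6
read 'L': s6 → s5
read 'R': s5 → s6
read 'L': s6 → s5
read 'R': s5 → s6
read 'L': s6 → s5
read 'L': s5 → s1
read 'L': s1 → s5
read 'L': s5 → s1
read 'R': s1 → s3
read 'L': s3 → s0
read 'L': s0 → s0

s0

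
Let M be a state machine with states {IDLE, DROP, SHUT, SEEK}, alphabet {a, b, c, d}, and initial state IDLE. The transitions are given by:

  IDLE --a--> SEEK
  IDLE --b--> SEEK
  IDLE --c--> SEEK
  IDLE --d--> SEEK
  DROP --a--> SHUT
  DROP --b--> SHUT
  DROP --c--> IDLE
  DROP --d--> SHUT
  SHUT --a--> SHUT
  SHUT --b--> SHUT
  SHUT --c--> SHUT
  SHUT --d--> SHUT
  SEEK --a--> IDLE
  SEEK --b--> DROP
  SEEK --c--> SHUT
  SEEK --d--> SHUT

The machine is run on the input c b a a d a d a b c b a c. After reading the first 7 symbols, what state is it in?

start at IDLE
read 'c': IDLE → SEEK
read 'b': SEEK → DROP
read 'a': DROP → SHUT
read 'a': SHUT → SHUT
read 'd': SHUT → SHUT
read 'a': SHUT → SHUT
read 'd': SHUT → SHUT
After 7 symbols: SHUT.

SHUT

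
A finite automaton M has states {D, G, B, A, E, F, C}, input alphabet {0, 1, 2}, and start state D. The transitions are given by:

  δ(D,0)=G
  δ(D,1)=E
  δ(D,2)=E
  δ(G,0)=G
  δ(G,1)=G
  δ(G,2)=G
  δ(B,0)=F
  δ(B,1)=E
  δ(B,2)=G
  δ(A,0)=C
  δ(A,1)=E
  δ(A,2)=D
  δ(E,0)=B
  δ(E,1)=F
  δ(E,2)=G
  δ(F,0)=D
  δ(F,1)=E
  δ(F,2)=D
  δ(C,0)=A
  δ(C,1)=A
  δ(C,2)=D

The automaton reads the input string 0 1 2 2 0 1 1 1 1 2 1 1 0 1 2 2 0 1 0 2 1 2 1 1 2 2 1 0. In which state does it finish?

start at D
read '0': D → G
read '1': G → G
read '2': G → G
read '2': G → G
read '0': G → G
read '1': G → G
read '1': G → G
read '1': G → G
read '1': G → G
read '2': G → G
read '1': G → G
read '1': G → G
read '0': G → G
read '1': G → G
read '2': G → G
read '2': G → G
read '0': G → G
read '1': G → G
read '0': G → G
read '2': G → G
read '1': G → G
read '2': G → G
read '1': G → G
read '1': G → G
read '2': G → G
read '2': G → G
read '1': G → G
read '0': G → G

G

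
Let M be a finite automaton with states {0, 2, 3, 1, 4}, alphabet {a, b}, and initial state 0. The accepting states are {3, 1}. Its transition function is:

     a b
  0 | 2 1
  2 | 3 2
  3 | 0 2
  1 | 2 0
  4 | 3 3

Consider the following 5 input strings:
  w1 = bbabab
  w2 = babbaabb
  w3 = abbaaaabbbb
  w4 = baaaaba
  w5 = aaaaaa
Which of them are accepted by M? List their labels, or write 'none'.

w4

w1: 0 → 1 → 0 → 2 → 2 → 3 → 2  → end 2, rejected
w2: 0 → 1 → 2 → 2 → 2 → 3 → 0 → 1 → 0  → end 0, rejected
w3: 0 → 2 → 2 → 2 → 3 → 0 → 2 → 3 → 2 → 2 → 2 → 2  → end 2, rejected
w4: 0 → 1 → 2 → 3 → 0 → 2 → 2 → 3  → end 3, accepted
w5: 0 → 2 → 3 → 0 → 2 → 3 → 0  → end 0, rejected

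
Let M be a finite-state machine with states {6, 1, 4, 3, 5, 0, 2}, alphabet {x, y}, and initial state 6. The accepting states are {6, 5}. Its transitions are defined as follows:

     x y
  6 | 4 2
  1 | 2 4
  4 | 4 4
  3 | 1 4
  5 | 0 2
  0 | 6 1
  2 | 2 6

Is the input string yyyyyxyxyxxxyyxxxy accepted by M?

No

start at 6
read 'y': 6 → 2
read 'y': 2 → 6
read 'y': 6 → 2
read 'y': 2 → 6
read 'y': 6 → 2
read 'x': 2 → 2
read 'y': 2 → 6
read 'x': 6 → 4
read 'y': 4 → 4
read 'x': 4 → 4
read 'x': 4 → 4
read 'x': 4 → 4
read 'y': 4 → 4
read 'y': 4 → 4
read 'x': 4 → 4
read 'x': 4 → 4
read 'x': 4 → 4
read 'y': 4 → 4
End state 4 is not accepting.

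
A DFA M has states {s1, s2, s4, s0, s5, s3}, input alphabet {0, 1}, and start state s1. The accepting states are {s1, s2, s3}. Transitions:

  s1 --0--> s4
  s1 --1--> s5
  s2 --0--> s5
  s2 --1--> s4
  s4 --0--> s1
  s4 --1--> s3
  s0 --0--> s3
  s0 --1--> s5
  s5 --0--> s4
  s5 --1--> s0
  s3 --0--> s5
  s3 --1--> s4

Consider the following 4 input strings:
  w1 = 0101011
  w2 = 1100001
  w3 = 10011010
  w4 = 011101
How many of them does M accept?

2

w1:
  start at s1
  read '0': s1 → s4
  read '1': s4 → s3
  read '0': s3 → s5
  read '1': s5 → s0
  read '0': s0 → s3
  read '1': s3 → s4
  read '1': s4 → s3
  end s3, accepted
w2:
  start at s1
  read '1': s1 → s5
  read '1': s5 → s0
  read '0': s0 → s3
  read '0': s3 → s5
  read '0': s5 → s4
  read '0': s4 → s1
  read '1': s1 → s5
  end s5, rejected
w3:
  start at s1
  read '1': s1 → s5
  read '0': s5 → s4
  read '0': s4 → s1
  read '1': s1 → s5
  read '1': s5 → s0
  read '0': s0 → s3
  read '1': s3 → s4
  read '0': s4 → s1
  end s1, accepted
w4:
  start at s1
  read '0': s1 → s4
  read '1': s4 → s3
  read '1': s3 → s4
  read '1': s4 → s3
  read '0': s3 → s5
  read '1': s5 → s0
  end s0, rejected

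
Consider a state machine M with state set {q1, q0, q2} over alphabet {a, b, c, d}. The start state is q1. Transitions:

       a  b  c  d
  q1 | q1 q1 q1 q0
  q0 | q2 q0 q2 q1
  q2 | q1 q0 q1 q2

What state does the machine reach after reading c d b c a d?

q0

Trace: q1 -c-> q1 -d-> q0 -b-> q0 -c-> q2 -a-> q1 -d-> q0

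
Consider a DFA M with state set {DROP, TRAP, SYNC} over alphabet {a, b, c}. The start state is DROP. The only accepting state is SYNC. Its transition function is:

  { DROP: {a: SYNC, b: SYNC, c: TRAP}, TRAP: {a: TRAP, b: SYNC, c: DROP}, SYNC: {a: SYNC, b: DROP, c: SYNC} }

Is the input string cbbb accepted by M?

Yes

start at DROP
read 'c': DROP → TRAP
read 'b': TRAP → SYNC
read 'b': SYNC → DROP
read 'b': DROP → SYNC
End state SYNC is accepting.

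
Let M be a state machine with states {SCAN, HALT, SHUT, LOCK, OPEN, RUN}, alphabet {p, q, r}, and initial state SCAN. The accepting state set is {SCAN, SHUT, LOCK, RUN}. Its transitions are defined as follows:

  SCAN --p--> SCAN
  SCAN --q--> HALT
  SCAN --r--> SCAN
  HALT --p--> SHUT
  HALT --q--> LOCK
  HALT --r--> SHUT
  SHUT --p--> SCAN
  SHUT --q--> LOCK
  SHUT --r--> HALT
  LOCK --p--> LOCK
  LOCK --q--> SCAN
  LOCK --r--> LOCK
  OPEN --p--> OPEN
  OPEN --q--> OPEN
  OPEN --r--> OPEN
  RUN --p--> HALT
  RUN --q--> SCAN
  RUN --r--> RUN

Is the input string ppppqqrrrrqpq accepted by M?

SCAN → SCAN → SCAN → SCAN → SCAN → HALT → LOCK → LOCK → LOCK → LOCK → LOCK → SCAN → SCAN → HALT
End state HALT is not accepting.

No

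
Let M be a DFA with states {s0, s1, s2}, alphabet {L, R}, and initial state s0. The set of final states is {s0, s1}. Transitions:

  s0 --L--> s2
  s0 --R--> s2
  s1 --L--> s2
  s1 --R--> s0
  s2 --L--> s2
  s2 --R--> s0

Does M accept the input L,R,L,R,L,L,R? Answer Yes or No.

Yes

Trace: s0 -L-> s2 -R-> s0 -L-> s2 -R-> s0 -L-> s2 -L-> s2 -R-> s0
End state s0 is accepting.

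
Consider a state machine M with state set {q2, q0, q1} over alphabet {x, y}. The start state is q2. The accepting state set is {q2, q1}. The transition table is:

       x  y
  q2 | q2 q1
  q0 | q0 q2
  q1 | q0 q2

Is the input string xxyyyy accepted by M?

start at q2
read 'x': q2 → q2
read 'x': q2 → q2
read 'y': q2 → q1
read 'y': q1 → q2
read 'y': q2 → q1
read 'y': q1 → q2
End state q2 is accepting.

Yes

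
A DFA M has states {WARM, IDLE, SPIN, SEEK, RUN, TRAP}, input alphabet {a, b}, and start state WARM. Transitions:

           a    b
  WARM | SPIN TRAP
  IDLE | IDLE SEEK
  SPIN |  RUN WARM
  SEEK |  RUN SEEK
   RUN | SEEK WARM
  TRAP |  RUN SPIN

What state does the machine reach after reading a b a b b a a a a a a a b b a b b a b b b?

WARM → SPIN → WARM → SPIN → WARM → TRAP → RUN → SEEK → RUN → SEEK → RUN → SEEK → RUN → WARM → TRAP → RUN → WARM → TRAP → RUN → WARM → TRAP → SPIN

SPIN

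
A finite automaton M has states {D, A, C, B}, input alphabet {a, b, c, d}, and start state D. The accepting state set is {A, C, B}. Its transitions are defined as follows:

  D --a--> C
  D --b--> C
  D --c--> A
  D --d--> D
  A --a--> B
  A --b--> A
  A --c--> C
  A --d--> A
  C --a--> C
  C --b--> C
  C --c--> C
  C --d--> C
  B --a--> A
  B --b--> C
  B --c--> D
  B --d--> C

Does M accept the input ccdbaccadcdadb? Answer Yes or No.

Yes

D → A → C → C → C → C → C → C → C → C → C → C → C → C → C
End state C is accepting.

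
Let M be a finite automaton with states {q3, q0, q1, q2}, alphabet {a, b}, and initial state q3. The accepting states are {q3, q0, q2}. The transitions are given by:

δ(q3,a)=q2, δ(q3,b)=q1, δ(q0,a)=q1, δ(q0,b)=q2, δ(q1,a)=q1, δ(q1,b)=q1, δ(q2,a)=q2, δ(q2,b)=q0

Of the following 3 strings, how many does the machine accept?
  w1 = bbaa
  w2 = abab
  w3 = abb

1

w1: q3 → q1 → q1 → q1 → q1  → end q1, rejected
w2: q3 → q2 → q0 → q1 → q1  → end q1, rejected
w3: q3 → q2 → q0 → q2  → end q2, accepted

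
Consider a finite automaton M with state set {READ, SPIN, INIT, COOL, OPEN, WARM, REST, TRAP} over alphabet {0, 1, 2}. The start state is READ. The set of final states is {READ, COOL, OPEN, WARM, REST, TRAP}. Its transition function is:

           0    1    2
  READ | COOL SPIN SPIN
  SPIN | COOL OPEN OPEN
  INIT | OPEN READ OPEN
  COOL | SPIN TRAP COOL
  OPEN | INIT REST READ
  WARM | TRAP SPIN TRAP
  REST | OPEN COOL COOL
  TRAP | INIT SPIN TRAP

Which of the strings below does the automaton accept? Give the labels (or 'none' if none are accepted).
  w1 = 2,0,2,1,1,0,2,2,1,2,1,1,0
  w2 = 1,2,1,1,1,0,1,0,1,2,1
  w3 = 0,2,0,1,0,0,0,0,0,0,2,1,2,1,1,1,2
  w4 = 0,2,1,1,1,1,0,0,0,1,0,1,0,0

w3

w1:
  start at READ
  read '2': READ → SPIN
  read '0': SPIN → COOL
  read '2': COOL → COOL
  read '1': COOL → TRAP
  read '1': TRAP → SPIN
  read '0': SPIN → COOL
  read '2': COOL → COOL
  read '2': COOL → COOL
  read '1': COOL → TRAP
  read '2': TRAP → TRAP
  read '1': TRAP → SPIN
  read '1': SPIN → OPEN
  read '0': OPEN → INIT
  end INIT, rejected
w2:
  start at READ
  read '1': READ → SPIN
  read '2': SPIN → OPEN
  read '1': OPEN → REST
  read '1': REST → COOL
  read '1': COOL → TRAP
  read '0': TRAP → INIT
  read '1': INIT → READ
  read '0': READ → COOL
  read '1': COOL → TRAP
  read '2': TRAP → TRAP
  read '1': TRAP → SPIN
  end SPIN, rejected
w3:
  start at READ
  read '0': READ → COOL
  read '2': COOL → COOL
  read '0': COOL → SPIN
  read '1': SPIN → OPEN
  read '0': OPEN → INIT
  read '0': INIT → OPEN
  read '0': OPEN → INIT
  read '0': INIT → OPEN
  read '0': OPEN → INIT
  read '0': INIT → OPEN
  read '2': OPEN → READ
  read '1': READ → SPIN
  read '2': SPIN → OPEN
  read '1': OPEN → REST
  read '1': REST → COOL
  read '1': COOL → TRAP
  read '2': TRAP → TRAP
  end TRAP, accepted
w4:
  start at READ
  read '0': READ → COOL
  read '2': COOL → COOL
  read '1': COOL → TRAP
  read '1': TRAP → SPIN
  read '1': SPIN → OPEN
  read '1': OPEN → REST
  read '0': REST → OPEN
  read '0': OPEN → INIT
  read '0': INIT → OPEN
  read '1': OPEN → REST
  read '0': REST → OPEN
  read '1': OPEN → REST
  read '0': REST → OPEN
  read '0': OPEN → INIT
  end INIT, rejected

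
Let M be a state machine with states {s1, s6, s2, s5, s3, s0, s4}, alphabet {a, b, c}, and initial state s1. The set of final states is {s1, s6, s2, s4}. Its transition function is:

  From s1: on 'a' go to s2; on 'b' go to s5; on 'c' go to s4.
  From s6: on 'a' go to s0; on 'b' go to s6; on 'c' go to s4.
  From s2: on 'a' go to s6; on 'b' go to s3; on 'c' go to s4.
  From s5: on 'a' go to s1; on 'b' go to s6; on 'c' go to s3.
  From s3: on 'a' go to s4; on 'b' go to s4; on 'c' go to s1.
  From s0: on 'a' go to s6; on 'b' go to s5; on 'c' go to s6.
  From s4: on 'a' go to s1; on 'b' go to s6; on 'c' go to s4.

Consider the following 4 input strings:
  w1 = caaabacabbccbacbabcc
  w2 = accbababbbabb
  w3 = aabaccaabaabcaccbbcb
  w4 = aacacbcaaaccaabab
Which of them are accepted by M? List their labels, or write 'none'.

w1: s1 → s4 → s1 → s2 → s6 → s6 → s0 → s6 → s0 → s5 → s6 → s4 → s4 → s6 → s0 → s6 → s6 → s0 → s5 → s3 → s1  → end s1, accepted
w2: s1 → s2 → s4 → s4 → s6 → s0 → s5 → s1 → s5 → s6 → s6 → s0 → s5 → s6  → end s6, accepted
w3: s1 → s2 → s6 → s6 → s0 → s6 → s4 → s1 → s2 → s3 → s4 → s1 → s5 → s3 → s4 → s4 → s4 → s6 → s6 → s4 → s6  → end s6, accepted
w4: s1 → s2 → s6 → s4 → s1 → s4 → s6 → s4 → s1 → s2 → s6 → s4 → s4 → s1 → s2 → s3 → s4 → s6  → end s6, accepted

w1, w2, w3, w4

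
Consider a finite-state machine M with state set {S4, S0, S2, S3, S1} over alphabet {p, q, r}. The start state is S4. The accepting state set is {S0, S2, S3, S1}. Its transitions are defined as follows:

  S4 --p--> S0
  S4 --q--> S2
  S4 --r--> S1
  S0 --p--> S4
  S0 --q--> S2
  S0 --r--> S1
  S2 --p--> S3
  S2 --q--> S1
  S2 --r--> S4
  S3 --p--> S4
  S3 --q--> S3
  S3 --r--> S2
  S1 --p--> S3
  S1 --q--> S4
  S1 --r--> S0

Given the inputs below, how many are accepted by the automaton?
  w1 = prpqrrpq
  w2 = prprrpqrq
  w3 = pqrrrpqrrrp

w1: S4 → S0 → S1 → S3 → S3 → S2 → S4 → S0 → S2  → end S2, accepted
w2: S4 → S0 → S1 → S3 → S2 → S4 → S0 → S2 → S4 → S2  → end S2, accepted
w3: S4 → S0 → S2 → S4 → S1 → S0 → S4 → S2 → S4 → S1 → S0 → S4  → end S4, rejected

2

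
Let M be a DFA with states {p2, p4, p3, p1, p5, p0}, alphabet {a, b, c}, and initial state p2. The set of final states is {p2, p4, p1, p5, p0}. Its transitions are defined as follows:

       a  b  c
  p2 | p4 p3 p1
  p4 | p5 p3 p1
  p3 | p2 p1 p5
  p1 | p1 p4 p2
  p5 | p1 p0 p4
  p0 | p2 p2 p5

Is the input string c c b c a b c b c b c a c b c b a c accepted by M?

start at p2
read 'c': p2 → p1
read 'c': p1 → p2
read 'b': p2 → p3
read 'c': p3 → p5
read 'a': p5 → p1
read 'b': p1 → p4
read 'c': p4 → p1
read 'b': p1 → p4
read 'c': p4 → p1
read 'b': p1 → p4
read 'c': p4 → p1
read 'a': p1 → p1
read 'c': p1 → p2
read 'b': p2 → p3
read 'c': p3 → p5
read 'b': p5 → p0
read 'a': p0 → p2
read 'c': p2 → p1
End state p1 is accepting.

Yes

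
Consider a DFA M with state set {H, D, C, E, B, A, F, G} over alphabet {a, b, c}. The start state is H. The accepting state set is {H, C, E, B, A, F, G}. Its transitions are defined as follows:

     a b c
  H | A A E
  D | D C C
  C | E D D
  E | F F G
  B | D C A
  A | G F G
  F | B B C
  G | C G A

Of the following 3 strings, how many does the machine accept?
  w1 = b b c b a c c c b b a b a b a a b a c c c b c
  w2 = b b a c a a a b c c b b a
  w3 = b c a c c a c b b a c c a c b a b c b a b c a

w1: H → A → F → C → D → D → C → D → C → D → C → E → F → B → C → E → F → B → D → C → D → C → D → C  → end C, accepted
w2: H → A → F → B → A → G → C → E → F → C → D → C → D → D  → end D, rejected
w3: H → A → G → C → D → C → E → G → G → G → C → D → C → E → G → G → C → D → C → D → D → C → D → D  → end D, rejected

1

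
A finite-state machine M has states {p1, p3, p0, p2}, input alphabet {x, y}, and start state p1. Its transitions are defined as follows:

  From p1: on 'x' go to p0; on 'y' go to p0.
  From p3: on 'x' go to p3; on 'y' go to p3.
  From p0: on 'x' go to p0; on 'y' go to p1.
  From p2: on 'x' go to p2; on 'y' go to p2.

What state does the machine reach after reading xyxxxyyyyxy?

p1

Trace: p1 -x-> p0 -y-> p1 -x-> p0 -x-> p0 -x-> p0 -y-> p1 -y-> p0 -y-> p1 -y-> p0 -x-> p0 -y-> p1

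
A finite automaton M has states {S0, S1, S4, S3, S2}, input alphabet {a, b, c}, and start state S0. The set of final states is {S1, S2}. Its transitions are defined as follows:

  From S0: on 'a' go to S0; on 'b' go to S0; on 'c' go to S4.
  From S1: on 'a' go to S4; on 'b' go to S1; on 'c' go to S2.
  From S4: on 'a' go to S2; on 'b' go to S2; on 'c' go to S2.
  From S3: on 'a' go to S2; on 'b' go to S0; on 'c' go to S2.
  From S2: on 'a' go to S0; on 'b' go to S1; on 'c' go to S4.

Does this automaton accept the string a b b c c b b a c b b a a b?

Trace: S0 -a-> S0 -b-> S0 -b-> S0 -c-> S4 -c-> S2 -b-> S1 -b-> S1 -a-> S4 -c-> S2 -b-> S1 -b-> S1 -a-> S4 -a-> S2 -b-> S1
End state S1 is accepting.

Yes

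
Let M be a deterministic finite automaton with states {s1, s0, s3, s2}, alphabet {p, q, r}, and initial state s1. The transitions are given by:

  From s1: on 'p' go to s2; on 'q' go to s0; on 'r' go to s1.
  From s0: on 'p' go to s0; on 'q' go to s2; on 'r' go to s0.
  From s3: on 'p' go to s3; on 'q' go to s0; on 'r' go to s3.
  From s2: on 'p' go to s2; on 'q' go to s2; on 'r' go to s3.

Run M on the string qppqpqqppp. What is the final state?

s2

Trace: s1 -q-> s0 -p-> s0 -p-> s0 -q-> s2 -p-> s2 -q-> s2 -q-> s2 -p-> s2 -p-> s2 -p-> s2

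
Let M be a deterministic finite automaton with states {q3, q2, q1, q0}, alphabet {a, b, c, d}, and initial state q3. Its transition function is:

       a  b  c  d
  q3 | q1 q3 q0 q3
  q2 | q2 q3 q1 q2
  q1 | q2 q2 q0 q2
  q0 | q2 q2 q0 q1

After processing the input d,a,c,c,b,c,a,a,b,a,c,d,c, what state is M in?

start at q3
read 'd': q3 → q3
read 'a': q3 → q1
read 'c': q1 → q0
read 'c': q0 → q0
read 'b': q0 → q2
read 'c': q2 → q1
read 'a': q1 → q2
read 'a': q2 → q2
read 'b': q2 → q3
read 'a': q3 → q1
read 'c': q1 → q0
read 'd': q0 → q1
read 'c': q1 → q0

q0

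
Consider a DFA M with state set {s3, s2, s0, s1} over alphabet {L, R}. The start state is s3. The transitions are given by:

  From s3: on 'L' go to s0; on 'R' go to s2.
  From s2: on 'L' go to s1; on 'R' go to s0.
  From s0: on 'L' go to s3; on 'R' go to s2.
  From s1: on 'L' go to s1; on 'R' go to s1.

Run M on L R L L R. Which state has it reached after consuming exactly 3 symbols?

start at s3
read 'L': s3 → s0
read 'R': s0 → s2
read 'L': s2 → s1
After 3 symbols: s1.

s1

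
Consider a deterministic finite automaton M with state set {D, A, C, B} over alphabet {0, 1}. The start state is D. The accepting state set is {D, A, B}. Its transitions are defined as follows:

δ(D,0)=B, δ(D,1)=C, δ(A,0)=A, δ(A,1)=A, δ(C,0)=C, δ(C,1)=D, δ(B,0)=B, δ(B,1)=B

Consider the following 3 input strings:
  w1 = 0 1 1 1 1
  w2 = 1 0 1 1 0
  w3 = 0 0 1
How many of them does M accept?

2

w1:
  start at D
  read '0': D → B
  read '1': B → B
  read '1': B → B
  read '1': B → B
  read '1': B → B
  end B, accepted
w2:
  start at D
  read '1': D → C
  read '0': C → C
  read '1': C → D
  read '1': D → C
  read '0': C → C
  end C, rejected
w3:
  start at D
  read '0': D → B
  read '0': B → B
  read '1': B → B
  end B, accepted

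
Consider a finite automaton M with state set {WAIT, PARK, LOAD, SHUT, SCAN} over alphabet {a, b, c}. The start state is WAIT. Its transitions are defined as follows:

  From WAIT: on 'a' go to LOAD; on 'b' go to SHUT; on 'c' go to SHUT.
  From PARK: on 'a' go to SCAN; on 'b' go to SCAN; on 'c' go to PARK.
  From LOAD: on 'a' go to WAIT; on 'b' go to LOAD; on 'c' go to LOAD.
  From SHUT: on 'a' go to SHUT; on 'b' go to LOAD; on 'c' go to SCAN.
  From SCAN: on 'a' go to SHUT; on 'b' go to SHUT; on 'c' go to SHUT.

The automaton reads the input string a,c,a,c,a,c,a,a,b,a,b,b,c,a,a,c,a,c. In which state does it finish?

SHUT

Trace: WAIT -a-> LOAD -c-> LOAD -a-> WAIT -c-> SHUT -a-> SHUT -c-> SCAN -a-> SHUT -a-> SHUT -b-> LOAD -a-> WAIT -b-> SHUT -b-> LOAD -c-> LOAD -a-> WAIT -a-> LOAD -c-> LOAD -a-> WAIT -c-> SHUT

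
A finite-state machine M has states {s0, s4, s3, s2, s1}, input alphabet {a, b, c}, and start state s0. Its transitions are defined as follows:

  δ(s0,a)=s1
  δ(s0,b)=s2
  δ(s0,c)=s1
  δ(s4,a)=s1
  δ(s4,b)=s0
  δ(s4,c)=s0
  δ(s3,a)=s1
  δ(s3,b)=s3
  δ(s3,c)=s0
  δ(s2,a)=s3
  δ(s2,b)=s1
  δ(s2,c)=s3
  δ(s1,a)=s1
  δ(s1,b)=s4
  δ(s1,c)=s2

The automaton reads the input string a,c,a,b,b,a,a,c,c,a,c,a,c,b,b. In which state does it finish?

s1

Trace: s0 -a-> s1 -c-> s2 -a-> s3 -b-> s3 -b-> s3 -a-> s1 -a-> s1 -c-> s2 -c-> s3 -a-> s1 -c-> s2 -a-> s3 -c-> s0 -b-> s2 -b-> s1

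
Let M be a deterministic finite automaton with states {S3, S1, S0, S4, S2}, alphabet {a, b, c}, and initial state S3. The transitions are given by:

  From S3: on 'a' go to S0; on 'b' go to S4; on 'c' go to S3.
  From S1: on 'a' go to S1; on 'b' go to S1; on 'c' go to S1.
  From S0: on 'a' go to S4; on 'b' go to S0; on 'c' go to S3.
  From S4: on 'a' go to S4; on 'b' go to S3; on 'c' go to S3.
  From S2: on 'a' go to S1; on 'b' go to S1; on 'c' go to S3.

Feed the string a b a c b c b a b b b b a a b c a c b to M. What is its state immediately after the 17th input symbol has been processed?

S0

Trace: S3 -a-> S0 -b-> S0 -a-> S4 -c-> S3 -b-> S4 -c-> S3 -b-> S4 -a-> S4 -b-> S3 -b-> S4 -b-> S3 -b-> S4 -a-> S4 -a-> S4 -b-> S3 -c-> S3 -a-> S0
After 17 symbols: S0.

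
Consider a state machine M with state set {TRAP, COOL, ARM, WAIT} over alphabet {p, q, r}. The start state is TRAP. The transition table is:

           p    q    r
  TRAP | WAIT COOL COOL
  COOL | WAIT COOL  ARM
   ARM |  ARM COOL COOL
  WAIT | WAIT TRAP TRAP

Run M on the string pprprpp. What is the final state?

Trace: TRAP -p-> WAIT -p-> WAIT -r-> TRAP -p-> WAIT -r-> TRAP -p-> WAIT -p-> WAIT

WAIT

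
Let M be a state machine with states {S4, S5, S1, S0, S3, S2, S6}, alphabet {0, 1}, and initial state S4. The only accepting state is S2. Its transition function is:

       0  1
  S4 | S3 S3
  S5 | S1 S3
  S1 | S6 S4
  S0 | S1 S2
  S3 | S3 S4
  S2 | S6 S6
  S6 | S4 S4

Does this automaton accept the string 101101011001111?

Trace: S4 -1-> S3 -0-> S3 -1-> S4 -1-> S3 -0-> S3 -1-> S4 -0-> S3 -1-> S4 -1-> S3 -0-> S3 -0-> S3 -1-> S4 -1-> S3 -1-> S4 -1-> S3
End state S3 is not accepting.

No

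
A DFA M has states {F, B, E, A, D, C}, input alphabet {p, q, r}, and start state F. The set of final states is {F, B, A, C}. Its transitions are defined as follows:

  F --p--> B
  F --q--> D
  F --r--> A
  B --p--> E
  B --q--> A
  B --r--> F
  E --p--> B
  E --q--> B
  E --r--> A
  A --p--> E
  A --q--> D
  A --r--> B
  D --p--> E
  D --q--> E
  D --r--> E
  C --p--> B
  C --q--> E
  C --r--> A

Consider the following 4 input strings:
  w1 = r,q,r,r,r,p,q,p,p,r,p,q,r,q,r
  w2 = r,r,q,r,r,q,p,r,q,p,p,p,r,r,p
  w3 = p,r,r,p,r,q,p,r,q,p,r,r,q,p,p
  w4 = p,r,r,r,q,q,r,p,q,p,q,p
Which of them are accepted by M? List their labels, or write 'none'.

w1, w3

w1: Trace: F -r-> A -q-> D -r-> E -r-> A -r-> B -p-> E -q-> B -p-> E -p-> B -r-> F -p-> B -q-> A -r-> B -q-> A -r-> B  → end B, accepted
w2: Trace: F -r-> A -r-> B -q-> A -r-> B -r-> F -q-> D -p-> E -r-> A -q-> D -p-> E -p-> B -p-> E -r-> A -r-> B -p-> E  → end E, rejected
w3: Trace: F -p-> B -r-> F -r-> A -p-> E -r-> A -q-> D -p-> E -r-> A -q-> D -p-> E -r-> A -r-> B -q-> A -p-> E -p-> B  → end B, accepted
w4: Trace: F -p-> B -r-> F -r-> A -r-> B -q-> A -q-> D -r-> E -p-> B -q-> A -p-> E -q-> B -p-> E  → end E, rejected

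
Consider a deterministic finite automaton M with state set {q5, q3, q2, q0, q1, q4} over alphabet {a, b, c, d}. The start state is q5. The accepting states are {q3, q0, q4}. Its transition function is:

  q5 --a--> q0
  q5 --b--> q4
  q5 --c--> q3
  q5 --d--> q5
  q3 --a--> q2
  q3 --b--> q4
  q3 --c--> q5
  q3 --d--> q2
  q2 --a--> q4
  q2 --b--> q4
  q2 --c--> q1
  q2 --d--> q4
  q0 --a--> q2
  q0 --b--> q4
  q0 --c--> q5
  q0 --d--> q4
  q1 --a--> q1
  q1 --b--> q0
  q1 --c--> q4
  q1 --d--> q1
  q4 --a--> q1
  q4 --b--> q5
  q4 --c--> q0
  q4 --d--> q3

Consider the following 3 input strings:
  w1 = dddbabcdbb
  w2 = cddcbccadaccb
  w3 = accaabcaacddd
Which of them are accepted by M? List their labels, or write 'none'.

w1:
  start at q5
  read 'd': q5 → q5
  read 'd': q5 → q5
  read 'd': q5 → q5
  read 'b': q5 → q4
  read 'a': q4 → q1
  read 'b': q1 → q0
  read 'c': q0 → q5
  read 'd': q5 → q5
  read 'b': q5 → q4
  read 'b': q4 → q5
  end q5, rejected
w2:
  start at q5
  read 'c': q5 → q3
  read 'd': q3 → q2
  read 'd': q2 → q4
  read 'c': q4 → q0
  read 'b': q0 → q4
  read 'c': q4 → q0
  read 'c': q0 → q5
  read 'a': q5 → q0
  read 'd': q0 → q4
  read 'a': q4 → q1
  read 'c': q1 → q4
  read 'c': q4 → q0
  read 'b': q0 → q4
  end q4, accepted
w3:
  start at q5
  read 'a': q5 → q0
  read 'c': q0 → q5
  read 'c': q5 → q3
  read 'a': q3 → q2
  read 'a': q2 → q4
  read 'b': q4 → q5
  read 'c': q5 → q3
  read 'a': q3 → q2
  read 'a': q2 → q4
  read 'c': q4 → q0
  read 'd': q0 → q4
  read 'd': q4 → q3
  read 'd': q3 → q2
  end q2, rejected

w2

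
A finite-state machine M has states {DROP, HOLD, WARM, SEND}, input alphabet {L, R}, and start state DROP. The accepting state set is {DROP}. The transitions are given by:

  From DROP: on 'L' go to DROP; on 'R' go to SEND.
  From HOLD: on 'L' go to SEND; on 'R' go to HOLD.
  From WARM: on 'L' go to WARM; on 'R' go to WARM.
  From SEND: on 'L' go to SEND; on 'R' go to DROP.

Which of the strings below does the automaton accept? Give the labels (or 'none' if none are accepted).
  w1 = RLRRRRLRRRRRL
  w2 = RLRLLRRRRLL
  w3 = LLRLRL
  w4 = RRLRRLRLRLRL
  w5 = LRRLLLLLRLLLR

w1, w2, w3, w5

w1:
  start at DROP
  read 'R': DROP → SEND
  read 'L': SEND → SEND
  read 'R': SEND → DROP
  read 'R': DROP → SEND
  read 'R': SEND → DROP
  read 'R': DROP → SEND
  read 'L': SEND → SEND
  read 'R': SEND → DROP
  read 'R': DROP → SEND
  read 'R': SEND → DROP
  read 'R': DROP → SEND
  read 'R': SEND → DROP
  read 'L': DROP → DROP
  end DROP, accepted
w2:
  start at DROP
  read 'R': DROP → SEND
  read 'L': SEND → SEND
  read 'R': SEND → DROP
  read 'L': DROP → DROP
  read 'L': DROP → DROP
  read 'R': DROP → SEND
  read 'R': SEND → DROP
  read 'R': DROP → SEND
  read 'R': SEND → DROP
  read 'L': DROP → DROP
  read 'L': DROP → DROP
  end DROP, accepted
w3:
  start at DROP
  read 'L': DROP → DROP
  read 'L': DROP → DROP
  read 'R': DROP → SEND
  read 'L': SEND → SEND
  read 'R': SEND → DROP
  read 'L': DROP → DROP
  end DROP, accepted
w4:
  start at DROP
  read 'R': DROP → SEND
  read 'R': SEND → DROP
  read 'L': DROP → DROP
  read 'R': DROP → SEND
  read 'R': SEND → DROP
  read 'L': DROP → DROP
  read 'R': DROP → SEND
  read 'L': SEND → SEND
  read 'R': SEND → DROP
  read 'L': DROP → DROP
  read 'R': DROP → SEND
  read 'L': SEND → SEND
  end SEND, rejected
w5:
  start at DROP
  read 'L': DROP → DROP
  read 'R': DROP → SEND
  read 'R': SEND → DROP
  read 'L': DROP → DROP
  read 'L': DROP → DROP
  read 'L': DROP → DROP
  read 'L': DROP → DROP
  read 'L': DROP → DROP
  read 'R': DROP → SEND
  read 'L': SEND → SEND
  read 'L': SEND → SEND
  read 'L': SEND → SEND
  read 'R': SEND → DROP
  end DROP, accepted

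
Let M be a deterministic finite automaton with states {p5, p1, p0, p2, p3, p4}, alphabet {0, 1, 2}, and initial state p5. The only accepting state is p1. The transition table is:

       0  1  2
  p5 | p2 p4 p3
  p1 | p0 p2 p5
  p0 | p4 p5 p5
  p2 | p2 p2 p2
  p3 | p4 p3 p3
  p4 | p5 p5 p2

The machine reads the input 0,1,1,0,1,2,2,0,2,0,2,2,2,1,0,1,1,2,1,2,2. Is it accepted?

start at p5
read '0': p5 → p2
read '1': p2 → p2
read '1': p2 → p2
read '0': p2 → p2
read '1': p2 → p2
read '2': p2 → p2
read '2': p2 → p2
read '0': p2 → p2
read '2': p2 → p2
read '0': p2 → p2
read '2': p2 → p2
read '2': p2 → p2
read '2': p2 → p2
read '1': p2 → p2
read '0': p2 → p2
read '1': p2 → p2
read '1': p2 → p2
read '2': p2 → p2
read '1': p2 → p2
read '2': p2 → p2
read '2': p2 → p2
End state p2 is not accepting.

No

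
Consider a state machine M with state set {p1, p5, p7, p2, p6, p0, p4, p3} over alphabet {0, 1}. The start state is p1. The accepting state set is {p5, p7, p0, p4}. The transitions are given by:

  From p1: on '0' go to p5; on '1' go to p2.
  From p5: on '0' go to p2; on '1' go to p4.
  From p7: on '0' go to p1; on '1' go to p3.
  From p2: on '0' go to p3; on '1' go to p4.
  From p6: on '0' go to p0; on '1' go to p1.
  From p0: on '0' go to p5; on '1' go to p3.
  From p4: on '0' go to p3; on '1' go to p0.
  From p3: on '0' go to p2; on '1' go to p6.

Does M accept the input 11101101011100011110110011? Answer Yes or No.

p1 → p2 → p4 → p0 → p5 → p4 → p0 → p5 → p4 → p3 → p6 → p1 → p2 → p3 → p2 → p3 → p6 → p1 → p2 → p4 → p3 → p6 → p1 → p5 → p2 → p4 → p0
End state p0 is accepting.

Yes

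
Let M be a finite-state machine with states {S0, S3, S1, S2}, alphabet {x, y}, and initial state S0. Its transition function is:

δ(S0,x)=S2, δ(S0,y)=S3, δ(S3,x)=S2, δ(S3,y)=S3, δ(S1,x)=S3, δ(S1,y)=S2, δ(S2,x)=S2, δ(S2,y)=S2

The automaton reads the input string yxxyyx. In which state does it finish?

S2

S0 → S3 → S2 → S2 → S2 → S2 → S2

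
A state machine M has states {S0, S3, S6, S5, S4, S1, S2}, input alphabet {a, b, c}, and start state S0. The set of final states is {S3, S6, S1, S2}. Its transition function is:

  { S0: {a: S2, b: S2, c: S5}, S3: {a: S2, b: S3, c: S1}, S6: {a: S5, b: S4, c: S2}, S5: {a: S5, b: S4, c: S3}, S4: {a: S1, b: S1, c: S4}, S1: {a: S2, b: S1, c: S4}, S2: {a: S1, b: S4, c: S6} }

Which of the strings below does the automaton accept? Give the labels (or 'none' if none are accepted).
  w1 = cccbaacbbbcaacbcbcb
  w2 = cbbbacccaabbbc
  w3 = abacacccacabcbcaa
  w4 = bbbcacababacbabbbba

w1:
  start at S0
  read 'c': S0 → S5
  read 'c': S5 → S3
  read 'c': S3 → S1
  read 'b': S1 → S1
  read 'a': S1 → S2
  read 'a': S2 → S1
  read 'c': S1 → S4
  read 'b': S4 → S1
  read 'b': S1 → S1
  read 'b': S1 → S1
  read 'c': S1 → S4
  read 'a': S4 → S1
  read 'a': S1 → S2
  read 'c': S2 → S6
  read 'b': S6 → S4
  read 'c': S4 → S4
  read 'b': S4 → S1
  read 'c': S1 → S4
  read 'b': S4 → S1
  end S1, accepted
w2:
  start at S0
  read 'c': S0 → S5
  read 'b': S5 → S4
  read 'b': S4 → S1
  read 'b': S1 → S1
  read 'a': S1 → S2
  read 'c': S2 → S6
  read 'c': S6 → S2
  read 'c': S2 → S6
  read 'a': S6 → S5
  read 'a': S5 → S5
  read 'b': S5 → S4
  read 'b': S4 → S1
  read 'b': S1 → S1
  read 'c': S1 → S4
  end S4, rejected
w3:
  start at S0
  read 'a': S0 → S2
  read 'b': S2 → S4
  read 'a': S4 → S1
  read 'c': S1 → S4
  read 'a': S4 → S1
  read 'c': S1 → S4
  read 'c': S4 → S4
  read 'c': S4 → S4
  read 'a': S4 → S1
  read 'c': S1 → S4
  read 'a': S4 → S1
  read 'b': S1 → S1
  read 'c': S1 → S4
  read 'b': S4 → S1
  read 'c': S1 → S4
  read 'a': S4 → S1
  read 'a': S1 → S2
  end S2, accepted
w4:
  start at S0
  read 'b': S0 → S2
  read 'b': S2 → S4
  read 'b': S4 → S1
  read 'c': S1 → S4
  read 'a': S4 → S1
  read 'c': S1 → S4
  read 'a': S4 → S1
  read 'b': S1 → S1
  read 'a': S1 → S2
  read 'b': S2 → S4
  read 'a': S4 → S1
  read 'c': S1 → S4
  read 'b': S4 → S1
  read 'a': S1 → S2
  read 'b': S2 → S4
  read 'b': S4 → S1
  read 'b': S1 → S1
  read 'b': S1 → S1
  read 'a': S1 → S2
  end S2, accepted

w1, w3, w4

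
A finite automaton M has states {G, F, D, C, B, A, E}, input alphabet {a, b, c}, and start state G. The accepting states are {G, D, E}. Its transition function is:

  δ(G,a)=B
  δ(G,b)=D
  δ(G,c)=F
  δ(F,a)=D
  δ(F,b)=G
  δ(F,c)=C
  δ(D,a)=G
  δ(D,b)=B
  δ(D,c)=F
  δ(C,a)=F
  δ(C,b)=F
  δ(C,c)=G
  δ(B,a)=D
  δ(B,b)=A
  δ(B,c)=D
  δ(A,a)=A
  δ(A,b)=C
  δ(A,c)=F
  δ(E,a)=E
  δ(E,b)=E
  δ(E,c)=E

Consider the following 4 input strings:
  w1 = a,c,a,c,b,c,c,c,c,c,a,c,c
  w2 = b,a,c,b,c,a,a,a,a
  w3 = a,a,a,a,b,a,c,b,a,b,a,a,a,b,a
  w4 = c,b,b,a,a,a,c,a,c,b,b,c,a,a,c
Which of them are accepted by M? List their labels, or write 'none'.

w1, w2

w1: G → B → D → G → F → G → F → C → G → F → C → F → C → G  → end G, accepted
w2: G → D → G → F → G → F → D → G → B → D  → end D, accepted
w3: G → B → D → G → B → A → A → F → G → B → A → A → A → A → C → F  → end F, rejected
w4: G → F → G → D → G → B → D → F → D → F → G → D → F → D → G → F  → end F, rejected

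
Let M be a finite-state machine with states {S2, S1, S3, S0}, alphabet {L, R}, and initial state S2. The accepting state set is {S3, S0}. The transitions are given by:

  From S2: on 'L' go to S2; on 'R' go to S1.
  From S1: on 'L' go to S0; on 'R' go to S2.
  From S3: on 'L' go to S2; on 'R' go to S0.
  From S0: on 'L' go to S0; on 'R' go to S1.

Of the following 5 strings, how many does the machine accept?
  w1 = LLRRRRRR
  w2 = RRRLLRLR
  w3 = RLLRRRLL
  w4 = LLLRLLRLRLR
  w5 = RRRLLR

w1:
  start at S2
  read 'L': S2 → S2
  read 'L': S2 → S2
  read 'R': S2 → S1
  read 'R': S1 → S2
  read 'R': S2 → S1
  read 'R': S1 → S2
  read 'R': S2 → S1
  read 'R': S1 → S2
  end S2, rejected
w2:
  start at S2
  read 'R': S2 → S1
  read 'R': S1 → S2
  read 'R': S2 → S1
  read 'L': S1 → S0
  read 'L': S0 → S0
  read 'R': S0 → S1
  read 'L': S1 → S0
  read 'R': S0 → S1
  end S1, rejected
w3:
  start at S2
  read 'R': S2 → S1
  read 'L': S1 → S0
  read 'L': S0 → S0
  read 'R': S0 → S1
  read 'R': S1 → S2
  read 'R': S2 → S1
  read 'L': S1 → S0
  read 'L': S0 → S0
  end S0, accepted
w4:
  start at S2
  read 'L': S2 → S2
  read 'L': S2 → S2
  read 'L': S2 → S2
  read 'R': S2 → S1
  read 'L': S1 → S0
  read 'L': S0 → S0
  read 'R': S0 → S1
  read 'L': S1 → S0
  read 'R': S0 → S1
  read 'L': S1 → S0
  read 'R': S0 → S1
  end S1, rejected
w5:
  start at S2
  read 'R': S2 → S1
  read 'R': S1 → S2
  read 'R': S2 → S1
  read 'L': S1 → S0
  read 'L': S0 → S0
  read 'R': S0 → S1
  end S1, rejected

1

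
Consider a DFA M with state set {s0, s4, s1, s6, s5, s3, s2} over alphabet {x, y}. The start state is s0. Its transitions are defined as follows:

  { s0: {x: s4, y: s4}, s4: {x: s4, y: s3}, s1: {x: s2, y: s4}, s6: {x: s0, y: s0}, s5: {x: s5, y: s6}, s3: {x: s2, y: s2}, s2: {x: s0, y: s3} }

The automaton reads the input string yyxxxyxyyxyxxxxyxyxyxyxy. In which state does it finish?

start at s0
read 'y': s0 → s4
read 'y': s4 → s3
read 'x': s3 → s2
read 'x': s2 → s0
read 'x': s0 → s4
read 'y': s4 → s3
read 'x': s3 → s2
read 'y': s2 → s3
read 'y': s3 → s2
read 'x': s2 → s0
read 'y': s0 → s4
read 'x': s4 → s4
read 'x': s4 → s4
read 'x': s4 → s4
read 'x': s4 → s4
read 'y': s4 → s3
read 'x': s3 → s2
read 'y': s2 → s3
read 'x': s3 → s2
read 'y': s2 → s3
read 'x': s3 → s2
read 'y': s2 → s3
read 'x': s3 → s2
read 'y': s2 → s3

s3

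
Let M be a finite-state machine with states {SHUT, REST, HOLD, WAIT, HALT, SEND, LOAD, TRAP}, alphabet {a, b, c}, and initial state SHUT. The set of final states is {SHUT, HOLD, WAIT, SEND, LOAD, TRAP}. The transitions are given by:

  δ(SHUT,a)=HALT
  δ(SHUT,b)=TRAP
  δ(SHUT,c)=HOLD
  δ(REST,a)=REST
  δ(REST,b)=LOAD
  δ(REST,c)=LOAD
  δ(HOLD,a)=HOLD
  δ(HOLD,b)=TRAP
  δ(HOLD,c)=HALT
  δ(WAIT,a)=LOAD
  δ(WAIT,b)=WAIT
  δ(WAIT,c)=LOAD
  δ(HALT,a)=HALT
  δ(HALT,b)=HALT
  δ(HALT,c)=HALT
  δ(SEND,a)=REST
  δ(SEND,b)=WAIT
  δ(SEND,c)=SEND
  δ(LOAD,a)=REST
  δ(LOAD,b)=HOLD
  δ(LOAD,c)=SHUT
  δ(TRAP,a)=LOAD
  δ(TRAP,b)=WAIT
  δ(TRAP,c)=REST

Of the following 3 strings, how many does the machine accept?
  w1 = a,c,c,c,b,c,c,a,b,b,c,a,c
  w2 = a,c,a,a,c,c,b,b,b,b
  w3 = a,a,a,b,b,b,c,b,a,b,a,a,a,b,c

0

w1:
  start at SHUT
  read 'a': SHUT → HALT
  read 'c': HALT → HALT
  read 'c': HALT → HALT
  read 'c': HALT → HALT
  read 'b': HALT → HALT
  read 'c': HALT → HALT
  read 'c': HALT → HALT
  read 'a': HALT → HALT
  read 'b': HALT → HALT
  read 'b': HALT → HALT
  read 'c': HALT → HALT
  read 'a': HALT → HALT
  read 'c': HALT → HALT
  end HALT, rejected
w2:
  start at SHUT
  read 'a': SHUT → HALT
  read 'c': HALT → HALT
  read 'a': HALT → HALT
  read 'a': HALT → HALT
  read 'c': HALT → HALT
  read 'c': HALT → HALT
  read 'b': HALT → HALT
  read 'b': HALT → HALT
  read 'b': HALT → HALT
  read 'b': HALT → HALT
  end HALT, rejected
w3:
  start at SHUT
  read 'a': SHUT → HALT
  read 'a': HALT → HALT
  read 'a': HALT → HALT
  read 'b': HALT → HALT
  read 'b': HALT → HALT
  read 'b': HALT → HALT
  read 'c': HALT → HALT
  read 'b': HALT → HALT
  read 'a': HALT → HALT
  read 'b': HALT → HALT
  read 'a': HALT → HALT
  read 'a': HALT → HALT
  read 'a': HALT → HALT
  read 'b': HALT → HALT
  read 'c': HALT → HALT
  end HALT, rejected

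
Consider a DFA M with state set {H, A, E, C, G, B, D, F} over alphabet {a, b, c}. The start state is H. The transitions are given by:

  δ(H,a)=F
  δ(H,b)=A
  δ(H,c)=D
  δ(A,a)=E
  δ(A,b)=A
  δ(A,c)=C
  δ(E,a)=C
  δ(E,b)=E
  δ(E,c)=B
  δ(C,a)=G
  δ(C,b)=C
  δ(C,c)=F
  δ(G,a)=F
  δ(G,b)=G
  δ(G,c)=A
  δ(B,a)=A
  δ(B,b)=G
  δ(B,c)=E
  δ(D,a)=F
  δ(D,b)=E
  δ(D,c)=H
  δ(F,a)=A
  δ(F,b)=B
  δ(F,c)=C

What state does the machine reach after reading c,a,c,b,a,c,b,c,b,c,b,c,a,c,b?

B

H → D → F → C → C → G → A → A → C → C → F → B → E → C → F → B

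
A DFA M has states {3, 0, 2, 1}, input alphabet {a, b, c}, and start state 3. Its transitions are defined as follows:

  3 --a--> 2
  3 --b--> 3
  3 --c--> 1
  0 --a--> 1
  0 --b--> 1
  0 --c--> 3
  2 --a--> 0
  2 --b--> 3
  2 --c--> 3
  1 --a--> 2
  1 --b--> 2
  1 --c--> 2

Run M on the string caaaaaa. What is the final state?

Trace: 3 -c-> 1 -a-> 2 -a-> 0 -a-> 1 -a-> 2 -a-> 0 -a-> 1

1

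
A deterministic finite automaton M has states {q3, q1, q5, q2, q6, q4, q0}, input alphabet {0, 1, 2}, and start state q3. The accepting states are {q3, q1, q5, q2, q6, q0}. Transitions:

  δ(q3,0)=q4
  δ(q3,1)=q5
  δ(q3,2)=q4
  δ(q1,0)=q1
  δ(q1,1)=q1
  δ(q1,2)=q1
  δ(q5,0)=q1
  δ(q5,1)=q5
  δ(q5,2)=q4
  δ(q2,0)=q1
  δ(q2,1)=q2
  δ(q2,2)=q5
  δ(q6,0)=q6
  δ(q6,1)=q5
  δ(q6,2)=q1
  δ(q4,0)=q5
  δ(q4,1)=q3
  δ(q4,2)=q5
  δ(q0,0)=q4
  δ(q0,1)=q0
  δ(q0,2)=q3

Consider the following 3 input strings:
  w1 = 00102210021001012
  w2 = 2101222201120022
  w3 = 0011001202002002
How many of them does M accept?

3

w1: q3 → q4 → q5 → q5 → q1 → q1 → q1 → q1 → q1 → q1 → q1 → q1 → q1 → q1 → q1 → q1 → q1 → q1  → end q1, accepted
w2: q3 → q4 → q3 → q4 → q3 → q4 → q5 → q4 → q5 → q1 → q1 → q1 → q1 → q1 → q1 → q1 → q1  → end q1, accepted
w3: q3 → q4 → q5 → q5 → q5 → q1 → q1 → q1 → q1 → q1 → q1 → q1 → q1 → q1 → q1 → q1 → q1  → end q1, accepted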